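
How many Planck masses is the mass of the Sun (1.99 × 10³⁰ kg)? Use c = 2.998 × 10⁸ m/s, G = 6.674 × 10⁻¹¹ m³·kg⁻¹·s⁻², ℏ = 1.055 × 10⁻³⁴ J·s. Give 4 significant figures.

9.141 × 10³⁷

Planck mass: m_P = √(ℏc/G) = 2.177 × 10⁻⁸ kg.
1.99 × 10³⁰ / 2.177 × 10⁻⁸ = 9.141 × 10³⁷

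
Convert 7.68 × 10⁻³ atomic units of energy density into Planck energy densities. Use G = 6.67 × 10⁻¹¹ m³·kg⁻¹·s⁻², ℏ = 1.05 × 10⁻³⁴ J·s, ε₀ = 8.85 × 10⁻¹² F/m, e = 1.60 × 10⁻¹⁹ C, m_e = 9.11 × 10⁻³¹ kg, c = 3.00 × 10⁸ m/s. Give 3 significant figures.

atomic unit of energy density: u_au = E_h/a₀³ = m_e⁴e¹⁰/((4πε₀)⁵ℏ⁸) = 3.01 × 10¹³ J/m³
Planck energy density: u_P = c⁷/(ℏG²) = 4.68 × 10¹¹³ J/m³
7.68 × 10⁻³ × 3.01 × 10¹³ / 4.68 × 10¹¹³ = 4.94 × 10⁻¹⁰³

4.94 × 10⁻¹⁰³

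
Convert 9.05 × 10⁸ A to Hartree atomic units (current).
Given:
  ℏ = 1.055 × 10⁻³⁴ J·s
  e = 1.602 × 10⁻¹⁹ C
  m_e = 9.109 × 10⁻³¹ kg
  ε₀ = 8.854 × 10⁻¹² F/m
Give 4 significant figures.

atomic unit of electric current: I_au = e E_h/ℏ = m_e e⁵/((4πε₀)²ℏ³) = 6.612 × 10⁻³ A.
9.05 × 10⁸ / 6.612 × 10⁻³ = 1.369 × 10¹¹

1.369 × 10¹¹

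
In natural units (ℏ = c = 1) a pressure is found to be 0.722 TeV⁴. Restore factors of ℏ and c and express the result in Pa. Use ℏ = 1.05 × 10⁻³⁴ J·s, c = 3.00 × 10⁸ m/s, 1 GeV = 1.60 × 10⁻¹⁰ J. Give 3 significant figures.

Pressure is [E]/[L]³ = [E]⁴/(ℏc)³.
1 GeV⁴ → 1/(ℏc)³ × (1 GeV in J)⁴ = 2.10 × 10³⁷ Pa.
Convert the energy scale: 0.722 TeV⁴ = 7.22 × 10¹¹ GeV⁴.
Result: 7.22 × 10¹¹ × 2.10 × 10³⁷ = 1.51 × 10⁴⁹ Pa.

1.51 × 10⁴⁹ Pa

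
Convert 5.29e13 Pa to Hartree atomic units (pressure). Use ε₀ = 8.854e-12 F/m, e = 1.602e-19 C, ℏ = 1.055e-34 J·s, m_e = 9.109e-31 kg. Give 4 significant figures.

1.806

atomic unit of pressure: P_au = E_h/a₀³ = m_e⁴e¹⁰/((4πε₀)⁵ℏ⁸) = 2.929e13 Pa.
5.29e13 / 2.929e13 = 1.806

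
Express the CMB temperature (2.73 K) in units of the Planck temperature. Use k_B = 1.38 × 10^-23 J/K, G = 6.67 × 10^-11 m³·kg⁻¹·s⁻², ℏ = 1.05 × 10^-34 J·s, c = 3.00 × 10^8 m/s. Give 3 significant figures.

1.93 × 10^-32

Planck temperature: T_P = √(ℏc⁵/G) / k_B = 1.42 × 10^32 K.
2.73 / 1.42 × 10^32 = 1.93 × 10^-32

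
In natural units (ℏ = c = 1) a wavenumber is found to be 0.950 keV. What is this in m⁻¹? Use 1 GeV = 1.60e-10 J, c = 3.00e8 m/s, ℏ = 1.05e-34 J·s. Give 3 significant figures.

Inverse length is [E]/(ℏc).
1 GeV → 1/(ℏc) × (1 GeV in J) = 5.08e15 m⁻¹.
Convert the energy scale: 0.950 keV = 9.50e-7 GeV.
Result: 9.50e-7 × 5.08e15 = 4.83e9 m⁻¹.

4.83e9 m⁻¹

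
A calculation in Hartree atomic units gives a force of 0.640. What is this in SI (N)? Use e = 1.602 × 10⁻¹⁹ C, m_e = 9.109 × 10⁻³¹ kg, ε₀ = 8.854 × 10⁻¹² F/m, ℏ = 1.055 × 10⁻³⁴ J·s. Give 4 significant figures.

One atomic unit of force: F_au = E_h/a₀ = m_e²e⁶/((4πε₀)³ℏ⁴) = 8.220 × 10⁻⁸ N.
0.640 × 8.220 × 10⁻⁸ N = 5.261 × 10⁻⁸ N

5.261 × 10⁻⁸ N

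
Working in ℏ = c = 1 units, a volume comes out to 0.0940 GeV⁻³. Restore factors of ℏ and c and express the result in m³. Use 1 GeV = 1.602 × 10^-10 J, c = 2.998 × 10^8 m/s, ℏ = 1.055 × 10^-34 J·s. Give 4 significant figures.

7.234 × 10^-49 m³

Volume is [L]³ = [E]⁻³·(ℏc)³.
1 GeV⁻³ → (ℏc)³ × (1 GeV in J)⁻³ = 7.696 × 10^-48 m³.
Result: 0.0940 × 7.696 × 10^-48 = 7.234 × 10^-49 m³.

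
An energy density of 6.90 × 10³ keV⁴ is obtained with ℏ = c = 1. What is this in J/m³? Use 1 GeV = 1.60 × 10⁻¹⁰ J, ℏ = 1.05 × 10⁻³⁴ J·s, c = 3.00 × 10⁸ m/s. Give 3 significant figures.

[E]/[L]³ = [E]⁴/(ℏc)³; restore (ℏc)⁻³.
1 GeV⁴ → 1/(ℏc)³ × (1 GeV in J)⁴ = 2.10 × 10³⁷ J/m³.
Convert the energy scale: 6.90 × 10³ keV⁴ = 6.90 × 10⁻²¹ GeV⁴.
Result: 6.90 × 10⁻²¹ × 2.10 × 10³⁷ = 1.45 × 10¹⁷ J/m³.

1.45 × 10¹⁷ J/m³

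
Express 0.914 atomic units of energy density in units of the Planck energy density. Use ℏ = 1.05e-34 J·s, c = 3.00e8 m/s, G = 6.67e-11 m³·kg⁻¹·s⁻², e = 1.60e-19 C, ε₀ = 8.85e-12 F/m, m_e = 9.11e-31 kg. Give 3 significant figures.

atomic unit of energy density: u_au = E_h/a₀³ = m_e⁴e¹⁰/((4πε₀)⁵ℏ⁸) = 3.01e13 J/m³
Planck energy density: u_P = c⁷/(ℏG²) = 4.68e113 J/m³
0.914 × 3.01e13 / 4.68e113 = 5.88e-101

5.88e-101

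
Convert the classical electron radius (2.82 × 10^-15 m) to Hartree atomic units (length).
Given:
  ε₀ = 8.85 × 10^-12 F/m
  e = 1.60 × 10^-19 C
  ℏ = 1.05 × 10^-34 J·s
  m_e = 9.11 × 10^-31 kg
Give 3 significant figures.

5.36 × 10^-5

Bohr radius: a₀ = 4πε₀ℏ²/(m_e e²) = 5.26 × 10^-11 m.
2.82 × 10^-15 / 5.26 × 10^-11 = 5.36 × 10^-5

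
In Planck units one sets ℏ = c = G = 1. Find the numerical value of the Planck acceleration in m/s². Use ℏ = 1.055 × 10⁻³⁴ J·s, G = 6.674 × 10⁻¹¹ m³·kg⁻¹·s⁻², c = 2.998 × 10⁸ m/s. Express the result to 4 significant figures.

a_P = √(c⁷/(ℏG))
  = √(3.092 × 10¹⁰³)
  = 5.560 × 10⁵¹ m/s²

5.560 × 10⁵¹ m/s²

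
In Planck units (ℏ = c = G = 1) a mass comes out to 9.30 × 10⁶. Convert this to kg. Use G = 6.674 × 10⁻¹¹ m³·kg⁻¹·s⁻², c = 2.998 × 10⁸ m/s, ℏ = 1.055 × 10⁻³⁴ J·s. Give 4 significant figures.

0.2025 kg

One Planck mass: m_P = √(ℏc/G) = 2.177 × 10⁻⁸ kg.
9.30 × 10⁶ × 2.177 × 10⁻⁸ kg = 0.2025 kg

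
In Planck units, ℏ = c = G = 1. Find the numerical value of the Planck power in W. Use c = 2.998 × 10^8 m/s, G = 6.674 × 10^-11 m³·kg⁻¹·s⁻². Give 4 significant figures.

3.629 × 10^52 W

Dimensional analysis gives P_P = c⁵/G.
  = 2.422 × 10^42 / 6.674 × 10^-11
  = 3.629 × 10^52 W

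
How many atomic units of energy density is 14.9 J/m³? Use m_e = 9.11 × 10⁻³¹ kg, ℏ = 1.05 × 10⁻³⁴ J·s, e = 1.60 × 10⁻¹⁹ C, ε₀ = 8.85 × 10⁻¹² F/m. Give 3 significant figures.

atomic unit of energy density: u_au = E_h/a₀³ = m_e⁴e¹⁰/((4πε₀)⁵ℏ⁸) = 3.01 × 10¹³ J/m³.
14.9 / 3.01 × 10¹³ = 4.95 × 10⁻¹³

4.95 × 10⁻¹³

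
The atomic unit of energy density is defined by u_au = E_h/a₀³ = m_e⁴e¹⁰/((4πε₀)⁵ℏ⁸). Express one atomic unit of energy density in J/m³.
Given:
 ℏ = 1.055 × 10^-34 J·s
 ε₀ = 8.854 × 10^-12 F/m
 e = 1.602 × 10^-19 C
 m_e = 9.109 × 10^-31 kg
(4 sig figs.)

u_au = E_h/a₀³ = m_e⁴e¹⁰/((4πε₀)⁵ℏ⁸)
E_h = 4.354 × 10^-18 J
a₀ = 5.297 × 10^-11 m
E_h/a₀³ = 2.929 × 10^13 J/m³

2.929 × 10^13 J/m³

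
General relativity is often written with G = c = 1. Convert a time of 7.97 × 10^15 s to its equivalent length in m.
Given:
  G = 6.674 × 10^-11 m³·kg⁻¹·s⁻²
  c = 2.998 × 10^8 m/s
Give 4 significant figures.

Time → length via c.
7.97 × 10^15 s × (c) = 2.389 × 10^24 m

2.389 × 10^24 m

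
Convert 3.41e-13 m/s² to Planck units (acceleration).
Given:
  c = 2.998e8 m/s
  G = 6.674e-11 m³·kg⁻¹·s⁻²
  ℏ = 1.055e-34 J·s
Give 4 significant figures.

6.133e-65

Planck acceleration: a_P = √(c⁷/(ℏG)) = 5.560e51 m/s².
3.41e-13 / 5.560e51 = 6.133e-65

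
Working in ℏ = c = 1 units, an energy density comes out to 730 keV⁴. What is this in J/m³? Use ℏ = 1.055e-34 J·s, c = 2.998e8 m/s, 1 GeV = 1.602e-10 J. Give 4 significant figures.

1.520e16 J/m³

[E]/[L]³ = [E]⁴/(ℏc)³; restore (ℏc)⁻³.
1 GeV⁴ → 1/(ℏc)³ × (1 GeV in J)⁴ = 2.082e37 J/m³.
Convert the energy scale: 730 keV⁴ = 7.30e-22 GeV⁴.
Result: 7.30e-22 × 2.082e37 = 1.520e16 J/m³.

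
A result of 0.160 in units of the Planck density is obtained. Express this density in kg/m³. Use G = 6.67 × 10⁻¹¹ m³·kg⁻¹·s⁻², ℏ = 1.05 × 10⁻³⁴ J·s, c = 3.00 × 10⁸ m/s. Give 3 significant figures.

8.32 × 10⁹⁵ kg/m³

One Planck density: ρ_P = c⁵/(ℏG²) = 5.20 × 10⁹⁶ kg/m³.
0.160 × 5.20 × 10⁹⁶ kg/m³ = 8.32 × 10⁹⁵ kg/m³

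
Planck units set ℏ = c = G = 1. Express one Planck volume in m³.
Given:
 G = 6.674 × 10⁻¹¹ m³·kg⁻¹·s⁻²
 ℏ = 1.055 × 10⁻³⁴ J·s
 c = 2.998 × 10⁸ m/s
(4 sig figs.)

4.224 × 10⁻¹⁰⁵ m³

From ℏ = c = G = 1 the volume scale is V_P = (ℏG/c³)^(3/2).
  = √(1.784 × 10⁻²⁰⁹)
  = 4.224 × 10⁻¹⁰⁵ m³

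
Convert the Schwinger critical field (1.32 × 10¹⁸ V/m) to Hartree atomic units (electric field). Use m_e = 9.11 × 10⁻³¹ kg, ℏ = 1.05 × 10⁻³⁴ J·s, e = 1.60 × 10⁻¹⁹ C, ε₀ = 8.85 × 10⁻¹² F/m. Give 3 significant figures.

atomic unit of electric field: E_au = E_h/(e a₀) = m_e²e⁵/((4πε₀)³ℏ⁴) = 5.20 × 10¹¹ V/m.
1.32 × 10¹⁸ / 5.20 × 10¹¹ = 2.54 × 10⁶

2.54 × 10⁶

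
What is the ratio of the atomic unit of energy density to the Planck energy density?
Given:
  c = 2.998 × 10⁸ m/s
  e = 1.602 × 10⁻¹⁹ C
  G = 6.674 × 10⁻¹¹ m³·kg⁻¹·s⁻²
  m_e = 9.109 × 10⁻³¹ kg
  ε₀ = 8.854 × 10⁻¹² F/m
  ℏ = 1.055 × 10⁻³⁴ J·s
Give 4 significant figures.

atomic unit of energy density: u_au = E_h/a₀³ = m_e⁴e¹⁰/((4πε₀)⁵ℏ⁸) = 2.929 × 10¹³ J/m³
Planck energy density: u_P = c⁷/(ℏG²) = 4.632 × 10¹¹³ J/m³
ratio = 2.929 × 10¹³ / 4.632 × 10¹¹³ = 6.323 × 10⁻¹⁰¹

6.323 × 10⁻¹⁰¹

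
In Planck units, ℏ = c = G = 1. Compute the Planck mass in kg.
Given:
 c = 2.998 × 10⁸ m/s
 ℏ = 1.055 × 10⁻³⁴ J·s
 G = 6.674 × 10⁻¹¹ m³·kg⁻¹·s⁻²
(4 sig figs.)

2.177 × 10⁻⁸ kg

From ℏ = c = G = 1 the mass scale is m_P = √(ℏc/G).
  = √(4.739 × 10⁻¹⁶)
  = 2.177 × 10⁻⁸ kg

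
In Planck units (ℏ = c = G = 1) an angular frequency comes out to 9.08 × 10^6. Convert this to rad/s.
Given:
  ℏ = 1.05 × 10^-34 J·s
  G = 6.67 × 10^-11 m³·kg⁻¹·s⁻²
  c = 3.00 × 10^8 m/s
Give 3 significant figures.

1.69 × 10^50 rad/s

One Planck angular frequency: ω_P = √(c⁵/(ℏG)) = 1.86 × 10^43 rad/s.
9.08 × 10^6 × 1.86 × 10^43 rad/s = 1.69 × 10^50 rad/s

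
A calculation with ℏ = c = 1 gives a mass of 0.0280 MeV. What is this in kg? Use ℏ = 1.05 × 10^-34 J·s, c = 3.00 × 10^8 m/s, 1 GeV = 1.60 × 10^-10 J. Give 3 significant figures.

4.98 × 10^-32 kg

Mass is [E]/c²; divide by c².
1 GeV → 1/c² × (1 GeV in J) = 1.78 × 10^-27 kg.
Convert the energy scale: 0.0280 MeV = 2.80 × 10^-5 GeV.
Result: 2.80 × 10^-5 × 1.78 × 10^-27 = 4.98 × 10^-32 kg.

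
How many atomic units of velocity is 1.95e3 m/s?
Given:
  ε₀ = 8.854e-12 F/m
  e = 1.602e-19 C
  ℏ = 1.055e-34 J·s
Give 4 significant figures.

atomic unit of velocity: v_au = e²/(4πε₀ℏ) = 2.186e6 m/s.
1.95e3 / 2.186e6 = 8.919e-4

8.919e-4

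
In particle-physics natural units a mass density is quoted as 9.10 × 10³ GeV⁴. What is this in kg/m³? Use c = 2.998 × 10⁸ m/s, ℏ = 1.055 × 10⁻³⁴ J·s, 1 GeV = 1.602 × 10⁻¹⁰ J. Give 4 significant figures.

Mass density is [E]/(c²[L]³) = [E]⁴/(ℏ³c⁵).
1 GeV⁴ → 1/(ℏ³c⁵) × (1 GeV in J)⁴ = 2.316 × 10²⁰ kg/m³.
Result: 9.10 × 10³ × 2.316 × 10²⁰ = 2.108 × 10²⁴ kg/m³.

2.108 × 10²⁴ kg/m³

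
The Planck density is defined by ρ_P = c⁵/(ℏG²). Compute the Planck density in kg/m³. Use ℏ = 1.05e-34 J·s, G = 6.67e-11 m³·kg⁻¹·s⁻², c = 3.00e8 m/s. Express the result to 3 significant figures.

ρ_P = c⁵/(ℏG²)
  = 2.43e42 / 4.67e-55
  = 5.20e96 kg/m³

5.20e96 kg/m³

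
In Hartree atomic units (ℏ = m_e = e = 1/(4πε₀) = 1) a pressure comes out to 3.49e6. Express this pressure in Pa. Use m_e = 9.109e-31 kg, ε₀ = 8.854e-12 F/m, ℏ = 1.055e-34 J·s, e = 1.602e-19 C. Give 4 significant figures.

1.022e20 Pa

One atomic unit of pressure: P_au = E_h/a₀³ = m_e⁴e¹⁰/((4πε₀)⁵ℏ⁸) = 2.929e13 Pa.
3.49e6 × 2.929e13 Pa = 1.022e20 Pa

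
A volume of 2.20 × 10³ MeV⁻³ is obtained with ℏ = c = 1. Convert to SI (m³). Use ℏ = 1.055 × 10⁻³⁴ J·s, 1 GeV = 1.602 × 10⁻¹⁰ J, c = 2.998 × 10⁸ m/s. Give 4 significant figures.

1.693 × 10⁻³⁵ m³

Volume is [L]³ = [E]⁻³·(ℏc)³.
1 GeV⁻³ → (ℏc)³ × (1 GeV in J)⁻³ = 7.696 × 10⁻⁴⁸ m³.
Convert the energy scale: 2.20 × 10³ MeV⁻³ = 2.20 × 10¹² GeV⁻³.
Result: 2.20 × 10¹² × 7.696 × 10⁻⁴⁸ = 1.693 × 10⁻³⁵ m³.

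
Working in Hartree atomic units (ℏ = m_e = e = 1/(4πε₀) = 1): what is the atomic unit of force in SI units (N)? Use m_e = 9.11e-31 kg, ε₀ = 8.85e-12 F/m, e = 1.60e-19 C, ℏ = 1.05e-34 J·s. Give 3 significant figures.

The unique combination of the constants set to 1 with dimensions of force is F_au = E_h/a₀ = m_e²e⁶/((4πε₀)³ℏ⁴).
E_h = 4.38e-18 J
a₀ = 5.26e-11 m
E_h/a₀ = 8.33e-8 N

8.33e-8 N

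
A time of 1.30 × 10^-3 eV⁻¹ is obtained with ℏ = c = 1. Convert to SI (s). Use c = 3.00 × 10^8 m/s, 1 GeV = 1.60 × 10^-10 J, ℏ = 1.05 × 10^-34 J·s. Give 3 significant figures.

8.53 × 10^-19 s

A time is [E]⁻¹ in ℏ=c=1; restore one factor of ℏ.
1 GeV⁻¹ → ℏ × (1 GeV in J)⁻¹ = 6.56 × 10^-25 s.
Convert the energy scale: 1.30 × 10^-3 eV⁻¹ = 1.30 × 10^6 GeV⁻¹.
Result: 1.30 × 10^6 × 6.56 × 10^-25 = 8.53 × 10^-19 s.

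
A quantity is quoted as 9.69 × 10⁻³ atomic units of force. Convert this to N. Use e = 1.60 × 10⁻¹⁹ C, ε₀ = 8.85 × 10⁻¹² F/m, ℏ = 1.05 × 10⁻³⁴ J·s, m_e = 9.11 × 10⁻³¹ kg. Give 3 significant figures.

8.07 × 10⁻¹⁰ N

One atomic unit of force: F_au = E_h/a₀ = m_e²e⁶/((4πε₀)³ℏ⁴) = 8.33 × 10⁻⁸ N.
9.69 × 10⁻³ × 8.33 × 10⁻⁸ N = 8.07 × 10⁻¹⁰ N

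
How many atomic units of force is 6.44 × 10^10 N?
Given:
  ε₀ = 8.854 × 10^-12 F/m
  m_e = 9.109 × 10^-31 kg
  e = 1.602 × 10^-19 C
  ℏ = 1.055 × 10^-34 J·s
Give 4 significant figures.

7.835 × 10^17

atomic unit of force: F_au = E_h/a₀ = m_e²e⁶/((4πε₀)³ℏ⁴) = 8.220 × 10^-8 N.
6.44 × 10^10 / 8.220 × 10^-8 = 7.835 × 10^17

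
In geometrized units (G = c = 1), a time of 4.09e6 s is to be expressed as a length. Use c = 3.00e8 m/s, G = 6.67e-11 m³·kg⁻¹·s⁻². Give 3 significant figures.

1.23e15 m

Time → length via c.
4.09e6 s × (c) = 1.23e15 m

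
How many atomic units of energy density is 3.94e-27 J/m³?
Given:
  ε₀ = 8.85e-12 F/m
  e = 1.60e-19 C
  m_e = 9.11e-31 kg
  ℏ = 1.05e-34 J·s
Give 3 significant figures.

atomic unit of energy density: u_au = E_h/a₀³ = m_e⁴e¹⁰/((4πε₀)⁵ℏ⁸) = 3.01e13 J/m³.
3.94e-27 / 3.01e13 = 1.31e-40

1.31e-40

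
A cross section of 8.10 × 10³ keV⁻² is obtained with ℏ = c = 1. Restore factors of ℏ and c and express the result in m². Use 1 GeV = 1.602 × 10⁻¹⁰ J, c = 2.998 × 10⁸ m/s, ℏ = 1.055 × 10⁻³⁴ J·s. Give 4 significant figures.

Area is [L]² = [E]⁻²·(ℏc)²; restore (ℏc)².
1 GeV⁻² → (ℏc)² × (1 GeV in J)⁻² = 3.898 × 10⁻³² m².
Convert the energy scale: 8.10 × 10³ keV⁻² = 8.10 × 10¹⁵ GeV⁻².
Result: 8.10 × 10¹⁵ × 3.898 × 10⁻³² = 3.157 × 10⁻¹⁶ m².

3.157 × 10⁻¹⁶ m²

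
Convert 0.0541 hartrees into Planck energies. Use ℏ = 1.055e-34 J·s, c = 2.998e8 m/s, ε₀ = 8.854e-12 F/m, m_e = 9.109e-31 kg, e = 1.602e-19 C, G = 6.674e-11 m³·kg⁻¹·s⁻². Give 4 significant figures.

hartree: E_h = m_e e⁴/(4πε₀ℏ)² = 4.354e-18 J
Planck energy: E_P = √(ℏc⁵/G) = 1.957e9 J
0.0541 × 4.354e-18 / 1.957e9 = 1.204e-28

1.204e-28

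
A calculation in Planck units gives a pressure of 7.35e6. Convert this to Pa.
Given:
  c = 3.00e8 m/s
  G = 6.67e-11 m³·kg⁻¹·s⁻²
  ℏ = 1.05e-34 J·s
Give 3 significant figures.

3.44e120 Pa

One Planck pressure: p_P = c⁷/(ℏG²) = 4.68e113 Pa.
7.35e6 × 4.68e113 Pa = 3.44e120 Pa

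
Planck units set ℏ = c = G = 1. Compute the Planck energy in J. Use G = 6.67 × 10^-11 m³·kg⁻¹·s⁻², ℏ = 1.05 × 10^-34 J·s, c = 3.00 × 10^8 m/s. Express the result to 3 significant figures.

The unique combination of the constants set to 1 with dimensions of energy is E_P = √(ℏc⁵/G).
  = √(3.83 × 10^18)
  = 1.96 × 10^9 J

1.96 × 10^9 J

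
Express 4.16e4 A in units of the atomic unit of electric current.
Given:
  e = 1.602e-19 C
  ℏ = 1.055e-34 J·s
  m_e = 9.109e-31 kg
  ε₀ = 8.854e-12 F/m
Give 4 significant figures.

atomic unit of electric current: I_au = e E_h/ℏ = m_e e⁵/((4πε₀)²ℏ³) = 6.612e-3 A.
4.16e4 / 6.612e-3 = 6.292e6

6.292e6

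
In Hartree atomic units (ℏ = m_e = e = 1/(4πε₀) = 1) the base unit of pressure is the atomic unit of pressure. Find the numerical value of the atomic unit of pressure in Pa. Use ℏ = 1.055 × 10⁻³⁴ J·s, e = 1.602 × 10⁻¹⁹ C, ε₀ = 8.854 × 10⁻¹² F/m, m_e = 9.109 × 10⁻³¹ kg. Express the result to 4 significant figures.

P_au = E_h/a₀³ = m_e⁴e¹⁰/((4πε₀)⁵ℏ⁸)
E_h = 4.354 × 10⁻¹⁸ J
a₀ = 5.297 × 10⁻¹¹ m
E_h/a₀³ = 2.929 × 10¹³ Pa

2.929 × 10¹³ Pa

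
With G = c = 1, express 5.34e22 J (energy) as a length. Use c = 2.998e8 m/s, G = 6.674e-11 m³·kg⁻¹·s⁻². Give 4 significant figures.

4.412e-22 m

Energy → length via G/c⁴.
5.34e22 J × (G/c⁴) = 4.412e-22 m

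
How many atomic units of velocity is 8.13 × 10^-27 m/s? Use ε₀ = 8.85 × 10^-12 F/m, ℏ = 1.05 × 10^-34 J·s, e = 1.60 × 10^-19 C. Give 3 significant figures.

3.71 × 10^-33

atomic unit of velocity: v_au = e²/(4πε₀ℏ) = 2.19 × 10^6 m/s.
8.13 × 10^-27 / 2.19 × 10^6 = 3.71 × 10^-33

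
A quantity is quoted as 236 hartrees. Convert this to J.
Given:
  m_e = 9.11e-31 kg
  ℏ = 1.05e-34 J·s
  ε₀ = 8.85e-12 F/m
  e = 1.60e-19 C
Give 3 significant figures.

1.03e-15 J

One hartree: E_h = m_e e⁴/(4πε₀ℏ)² = 4.38e-18 J.
236 × 4.38e-18 J = 1.03e-15 J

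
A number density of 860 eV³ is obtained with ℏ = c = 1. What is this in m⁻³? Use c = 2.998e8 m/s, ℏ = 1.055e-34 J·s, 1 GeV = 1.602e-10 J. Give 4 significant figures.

Number density is [L]⁻³ = [E]³/(ℏc)³.
1 GeV³ → 1/(ℏc)³ × (1 GeV in J)³ = 1.299e47 m⁻³.
Convert the energy scale: 860 eV³ = 8.60e-25 GeV³.
Result: 8.60e-25 × 1.299e47 = 1.117e23 m⁻³.

1.117e23 m⁻³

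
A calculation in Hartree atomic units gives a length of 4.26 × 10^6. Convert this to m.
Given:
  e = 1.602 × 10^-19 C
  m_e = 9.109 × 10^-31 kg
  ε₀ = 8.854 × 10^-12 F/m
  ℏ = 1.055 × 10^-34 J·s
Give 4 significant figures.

One Bohr radius: a₀ = 4πε₀ℏ²/(m_e e²) = 5.297 × 10^-11 m.
4.26 × 10^6 × 5.297 × 10^-11 m = 2.257 × 10^-4 m

2.257 × 10^-4 m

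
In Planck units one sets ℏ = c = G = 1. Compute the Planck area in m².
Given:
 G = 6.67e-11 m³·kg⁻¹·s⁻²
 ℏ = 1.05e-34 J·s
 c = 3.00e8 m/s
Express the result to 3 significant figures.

2.59e-70 m²

A_P = ℏG/c³
  = 7.00e-45 / 2.70e25
  = 2.59e-70 m²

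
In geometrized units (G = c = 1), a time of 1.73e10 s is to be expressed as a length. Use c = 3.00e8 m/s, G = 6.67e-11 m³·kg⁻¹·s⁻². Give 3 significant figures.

Time → length via c.
1.73e10 s × (c) = 5.19e18 m

5.19e18 m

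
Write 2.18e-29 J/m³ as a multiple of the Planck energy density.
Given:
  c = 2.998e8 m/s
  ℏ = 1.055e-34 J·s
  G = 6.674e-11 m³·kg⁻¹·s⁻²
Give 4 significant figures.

4.706e-143

Planck energy density: u_P = c⁷/(ℏG²) = 4.632e113 J/m³.
2.18e-29 / 4.632e113 = 4.706e-143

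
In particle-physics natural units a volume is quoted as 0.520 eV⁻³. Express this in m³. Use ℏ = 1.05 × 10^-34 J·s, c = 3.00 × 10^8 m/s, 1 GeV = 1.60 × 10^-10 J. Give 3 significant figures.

Volume is [L]³ = [E]⁻³·(ℏc)³.
1 GeV⁻³ → (ℏc)³ × (1 GeV in J)⁻³ = 7.63 × 10^-48 m³.
Convert the energy scale: 0.520 eV⁻³ = 5.20 × 10^26 GeV⁻³.
Result: 5.20 × 10^26 × 7.63 × 10^-48 = 3.97 × 10^-21 m³.

3.97 × 10^-21 m³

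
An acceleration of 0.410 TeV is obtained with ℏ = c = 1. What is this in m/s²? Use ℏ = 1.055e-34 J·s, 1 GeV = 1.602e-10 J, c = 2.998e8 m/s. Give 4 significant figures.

Acceleration is [L]/[T]² = c·[E]/ℏ.
1 GeV → c/ℏ × (1 GeV in J) = 4.552e32 m/s².
Convert the energy scale: 0.410 TeV = 410 GeV.
Result: 410 × 4.552e32 = 1.866e35 m/s².

1.866e35 m/s²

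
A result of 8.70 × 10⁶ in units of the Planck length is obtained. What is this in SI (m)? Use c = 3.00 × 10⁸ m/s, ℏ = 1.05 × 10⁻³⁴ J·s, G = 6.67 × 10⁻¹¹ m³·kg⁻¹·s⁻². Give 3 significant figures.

One Planck length: ℓ_P = √(ℏG/c³) = 1.61 × 10⁻³⁵ m.
8.70 × 10⁶ × 1.61 × 10⁻³⁵ m = 1.40 × 10⁻²⁸ m

1.40 × 10⁻²⁸ m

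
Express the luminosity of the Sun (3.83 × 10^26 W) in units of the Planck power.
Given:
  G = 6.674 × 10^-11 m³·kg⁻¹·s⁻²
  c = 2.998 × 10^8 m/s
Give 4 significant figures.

Planck power: P_P = c⁵/G = 3.629 × 10^52 W.
3.83 × 10^26 / 3.629 × 10^52 = 1.055 × 10^-26

1.055 × 10^-26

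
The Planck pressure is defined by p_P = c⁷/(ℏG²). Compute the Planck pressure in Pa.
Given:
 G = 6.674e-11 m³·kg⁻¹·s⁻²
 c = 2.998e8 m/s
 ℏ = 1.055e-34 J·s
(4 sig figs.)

4.632e113 Pa

p_P = c⁷/(ℏG²)
  = 2.177e59 / 4.699e-55
  = 4.632e113 Pa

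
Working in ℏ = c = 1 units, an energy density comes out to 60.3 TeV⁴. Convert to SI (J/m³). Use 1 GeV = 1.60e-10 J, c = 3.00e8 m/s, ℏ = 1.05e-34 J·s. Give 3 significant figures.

1.26e51 J/m³

[E]/[L]³ = [E]⁴/(ℏc)³; restore (ℏc)⁻³.
1 GeV⁴ → 1/(ℏc)³ × (1 GeV in J)⁴ = 2.10e37 J/m³.
Convert the energy scale: 60.3 TeV⁴ = 6.03e13 GeV⁴.
Result: 6.03e13 × 2.10e37 = 1.26e51 J/m³.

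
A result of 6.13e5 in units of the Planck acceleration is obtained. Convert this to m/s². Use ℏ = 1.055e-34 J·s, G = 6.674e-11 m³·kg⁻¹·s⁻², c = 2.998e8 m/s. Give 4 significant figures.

3.408e57 m/s²

One Planck acceleration: a_P = √(c⁷/(ℏG)) = 5.560e51 m/s².
6.13e5 × 5.560e51 m/s² = 3.408e57 m/s²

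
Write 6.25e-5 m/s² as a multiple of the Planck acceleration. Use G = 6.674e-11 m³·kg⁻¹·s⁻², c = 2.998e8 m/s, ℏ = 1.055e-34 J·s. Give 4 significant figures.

Planck acceleration: a_P = √(c⁷/(ℏG)) = 5.560e51 m/s².
6.25e-5 / 5.560e51 = 1.124e-56

1.124e-56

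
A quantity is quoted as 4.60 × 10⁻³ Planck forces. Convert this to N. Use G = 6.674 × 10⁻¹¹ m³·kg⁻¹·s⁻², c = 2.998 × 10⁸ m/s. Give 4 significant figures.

One Planck force: F_P = c⁴/G = 1.210 × 10⁴⁴ N.
4.60 × 10⁻³ × 1.210 × 10⁴⁴ N = 5.568 × 10⁴¹ N

5.568 × 10⁴¹ N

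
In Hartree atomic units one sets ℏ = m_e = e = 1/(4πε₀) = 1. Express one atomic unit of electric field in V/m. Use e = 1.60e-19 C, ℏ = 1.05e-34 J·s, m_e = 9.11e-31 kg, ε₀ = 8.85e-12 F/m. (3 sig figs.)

E_au = E_h/(e a₀) = m_e²e⁵/((4πε₀)³ℏ⁴)
E_h = 4.38e-18 J
a₀ = 5.26e-11 m
E_h/(e·a₀) = 5.20e11 V/m

5.20e11 V/m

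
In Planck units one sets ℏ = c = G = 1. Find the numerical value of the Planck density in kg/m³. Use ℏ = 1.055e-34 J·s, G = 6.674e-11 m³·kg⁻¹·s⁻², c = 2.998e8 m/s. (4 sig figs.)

5.154e96 kg/m³

ρ_P = c⁵/(ℏG²)
  = 2.422e42 / 4.699e-55
  = 5.154e96 kg/m³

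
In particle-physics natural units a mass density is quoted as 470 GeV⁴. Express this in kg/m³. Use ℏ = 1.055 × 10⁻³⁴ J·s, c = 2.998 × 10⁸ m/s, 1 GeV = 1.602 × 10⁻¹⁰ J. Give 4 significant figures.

1.089 × 10²³ kg/m³

Mass density is [E]/(c²[L]³) = [E]⁴/(ℏ³c⁵).
1 GeV⁴ → 1/(ℏ³c⁵) × (1 GeV in J)⁴ = 2.316 × 10²⁰ kg/m³.
Result: 470 × 2.316 × 10²⁰ = 1.089 × 10²³ kg/m³.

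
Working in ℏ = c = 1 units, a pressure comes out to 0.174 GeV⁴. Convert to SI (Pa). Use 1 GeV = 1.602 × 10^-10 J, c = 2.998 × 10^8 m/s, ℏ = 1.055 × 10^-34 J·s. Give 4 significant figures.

Pressure is [E]/[L]³ = [E]⁴/(ℏc)³.
1 GeV⁴ → 1/(ℏc)³ × (1 GeV in J)⁴ = 2.082 × 10^37 Pa.
Result: 0.174 × 2.082 × 10^37 = 3.622 × 10^36 Pa.

3.622 × 10^36 Pa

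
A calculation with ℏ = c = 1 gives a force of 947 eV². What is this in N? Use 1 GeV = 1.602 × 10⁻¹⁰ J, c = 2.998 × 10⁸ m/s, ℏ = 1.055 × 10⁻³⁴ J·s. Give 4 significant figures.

7.684 × 10⁻¹⁰ N

Force is [E]/[L] = [E]²/(ℏc); restore (ℏc)⁻¹.
1 GeV² → 1/(ℏc) × (1 GeV in J)² = 8.114 × 10⁵ N.
Convert the energy scale: 947 eV² = 9.47 × 10⁻¹⁶ GeV².
Result: 9.47 × 10⁻¹⁶ × 8.114 × 10⁵ = 7.684 × 10⁻¹⁰ N.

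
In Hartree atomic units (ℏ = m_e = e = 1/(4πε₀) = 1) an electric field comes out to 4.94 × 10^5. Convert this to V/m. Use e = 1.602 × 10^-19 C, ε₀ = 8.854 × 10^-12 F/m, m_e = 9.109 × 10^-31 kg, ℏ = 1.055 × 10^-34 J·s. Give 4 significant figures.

One atomic unit of electric field: E_au = E_h/(e a₀) = m_e²e⁵/((4πε₀)³ℏ⁴) = 5.131 × 10^11 V/m.
4.94 × 10^5 × 5.131 × 10^11 V/m = 2.535 × 10^17 V/m

2.535 × 10^17 V/m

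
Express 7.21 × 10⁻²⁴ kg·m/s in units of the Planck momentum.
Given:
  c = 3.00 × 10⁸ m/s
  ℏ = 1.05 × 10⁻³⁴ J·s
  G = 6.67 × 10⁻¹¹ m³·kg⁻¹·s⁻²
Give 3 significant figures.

Planck momentum: p_P = √(ℏc³/G) = 6.52 kg·m/s.
7.21 × 10⁻²⁴ / 6.52 = 1.11 × 10⁻²⁴

1.11 × 10⁻²⁴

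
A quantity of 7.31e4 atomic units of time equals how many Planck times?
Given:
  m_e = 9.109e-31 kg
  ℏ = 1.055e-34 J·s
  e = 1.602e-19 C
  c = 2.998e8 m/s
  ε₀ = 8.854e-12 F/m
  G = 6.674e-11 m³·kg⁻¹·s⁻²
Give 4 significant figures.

atomic unit of time: τ_au = (4πε₀)²ℏ³/(m_e e⁴) = 2.423e-17 s
Planck time: t_P = √(ℏG/c⁵) = 5.392e-44 s
7.31e4 × 2.423e-17 / 5.392e-44 = 3.285e31

3.285e31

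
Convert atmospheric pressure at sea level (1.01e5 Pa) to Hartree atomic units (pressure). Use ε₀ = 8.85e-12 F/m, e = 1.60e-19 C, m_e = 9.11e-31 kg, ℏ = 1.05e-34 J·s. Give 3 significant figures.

3.35e-9

atomic unit of pressure: P_au = E_h/a₀³ = m_e⁴e¹⁰/((4πε₀)⁵ℏ⁸) = 3.01e13 Pa.
1.01e5 / 3.01e13 = 3.35e-9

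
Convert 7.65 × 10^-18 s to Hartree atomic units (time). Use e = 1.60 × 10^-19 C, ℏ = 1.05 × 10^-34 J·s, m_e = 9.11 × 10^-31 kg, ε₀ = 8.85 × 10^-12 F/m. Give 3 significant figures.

0.319

atomic unit of time: τ_au = (4πε₀)²ℏ³/(m_e e⁴) = 2.40 × 10^-17 s.
7.65 × 10^-18 / 2.40 × 10^-17 = 0.319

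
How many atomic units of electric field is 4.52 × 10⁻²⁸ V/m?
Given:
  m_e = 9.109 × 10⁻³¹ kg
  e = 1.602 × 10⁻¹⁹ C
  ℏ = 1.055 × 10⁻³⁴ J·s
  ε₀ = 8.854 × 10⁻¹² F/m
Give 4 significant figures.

8.809 × 10⁻⁴⁰

atomic unit of electric field: E_au = E_h/(e a₀) = m_e²e⁵/((4πε₀)³ℏ⁴) = 5.131 × 10¹¹ V/m.
4.52 × 10⁻²⁸ / 5.131 × 10¹¹ = 8.809 × 10⁻⁴⁰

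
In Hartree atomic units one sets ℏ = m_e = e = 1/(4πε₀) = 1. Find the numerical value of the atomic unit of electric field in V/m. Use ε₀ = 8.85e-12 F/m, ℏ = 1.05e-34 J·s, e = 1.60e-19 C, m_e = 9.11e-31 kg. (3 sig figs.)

5.20e11 V/m

E_au = E_h/(e a₀) = m_e²e⁵/((4πε₀)³ℏ⁴)
E_h = 4.38e-18 J
a₀ = 5.26e-11 m
E_h/(e·a₀) = 5.20e11 V/m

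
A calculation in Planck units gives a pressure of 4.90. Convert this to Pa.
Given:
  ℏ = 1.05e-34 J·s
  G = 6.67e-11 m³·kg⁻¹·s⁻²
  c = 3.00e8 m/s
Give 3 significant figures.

2.29e114 Pa

One Planck pressure: p_P = c⁷/(ℏG²) = 4.68e113 Pa.
4.90 × 4.68e113 Pa = 2.29e114 Pa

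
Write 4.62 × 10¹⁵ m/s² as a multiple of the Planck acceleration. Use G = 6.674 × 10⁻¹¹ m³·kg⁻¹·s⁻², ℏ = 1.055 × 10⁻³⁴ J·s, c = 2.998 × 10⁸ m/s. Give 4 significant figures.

8.309 × 10⁻³⁷

Planck acceleration: a_P = √(c⁷/(ℏG)) = 5.560 × 10⁵¹ m/s².
4.62 × 10¹⁵ / 5.560 × 10⁵¹ = 8.309 × 10⁻³⁷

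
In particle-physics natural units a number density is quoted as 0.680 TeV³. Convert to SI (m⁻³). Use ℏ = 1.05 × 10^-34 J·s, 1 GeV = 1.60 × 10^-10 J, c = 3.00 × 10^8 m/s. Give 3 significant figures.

8.91 × 10^55 m⁻³

Number density is [L]⁻³ = [E]³/(ℏc)³.
1 GeV³ → 1/(ℏc)³ × (1 GeV in J)³ = 1.31 × 10^47 m⁻³.
Convert the energy scale: 0.680 TeV³ = 6.80 × 10^8 GeV³.
Result: 6.80 × 10^8 × 1.31 × 10^47 = 8.91 × 10^55 m⁻³.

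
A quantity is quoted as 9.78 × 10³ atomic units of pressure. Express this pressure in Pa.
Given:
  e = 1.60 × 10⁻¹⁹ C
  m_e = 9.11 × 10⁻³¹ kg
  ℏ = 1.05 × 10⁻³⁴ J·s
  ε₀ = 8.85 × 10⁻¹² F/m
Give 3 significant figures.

One atomic unit of pressure: P_au = E_h/a₀³ = m_e⁴e¹⁰/((4πε₀)⁵ℏ⁸) = 3.01 × 10¹³ Pa.
9.78 × 10³ × 3.01 × 10¹³ Pa = 2.95 × 10¹⁷ Pa

2.95 × 10¹⁷ Pa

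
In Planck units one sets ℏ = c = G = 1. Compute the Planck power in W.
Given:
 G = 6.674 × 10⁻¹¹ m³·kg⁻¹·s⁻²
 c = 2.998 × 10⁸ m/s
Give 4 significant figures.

P_P = c⁵/G
  = 2.422 × 10⁴² / 6.674 × 10⁻¹¹
  = 3.629 × 10⁵² W

3.629 × 10⁵² W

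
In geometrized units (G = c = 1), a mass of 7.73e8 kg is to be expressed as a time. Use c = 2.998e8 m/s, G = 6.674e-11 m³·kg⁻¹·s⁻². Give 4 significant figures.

1.915e-27 s

Mass → time via G/c³.
7.73e8 kg × (G/c³) = 1.915e-27 s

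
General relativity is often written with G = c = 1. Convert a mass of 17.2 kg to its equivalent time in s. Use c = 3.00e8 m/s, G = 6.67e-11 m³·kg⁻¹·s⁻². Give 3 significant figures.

Mass → time via G/c³.
17.2 kg × (G/c³) = 4.25e-35 s

4.25e-35 s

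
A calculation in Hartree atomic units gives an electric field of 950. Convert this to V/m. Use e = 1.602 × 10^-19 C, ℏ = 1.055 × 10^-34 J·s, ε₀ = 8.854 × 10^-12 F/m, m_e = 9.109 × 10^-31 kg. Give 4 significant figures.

One atomic unit of electric field: E_au = E_h/(e a₀) = m_e²e⁵/((4πε₀)³ℏ⁴) = 5.131 × 10^11 V/m.
950 × 5.131 × 10^11 V/m = 4.874 × 10^14 V/m

4.874 × 10^14 V/m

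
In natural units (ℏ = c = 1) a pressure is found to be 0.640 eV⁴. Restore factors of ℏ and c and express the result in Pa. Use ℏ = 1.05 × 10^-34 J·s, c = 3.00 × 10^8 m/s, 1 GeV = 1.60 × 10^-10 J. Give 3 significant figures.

13.4 Pa

Pressure is [E]/[L]³ = [E]⁴/(ℏc)³.
1 GeV⁴ → 1/(ℏc)³ × (1 GeV in J)⁴ = 2.10 × 10^37 Pa.
Convert the energy scale: 0.640 eV⁴ = 6.40 × 10^-37 GeV⁴.
Result: 6.40 × 10^-37 × 2.10 × 10^37 = 13.4 Pa.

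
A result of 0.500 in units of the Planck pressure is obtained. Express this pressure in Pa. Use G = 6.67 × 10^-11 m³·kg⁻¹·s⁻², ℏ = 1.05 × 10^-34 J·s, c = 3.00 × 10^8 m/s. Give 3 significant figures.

2.34 × 10^113 Pa

One Planck pressure: p_P = c⁷/(ℏG²) = 4.68 × 10^113 Pa.
0.500 × 4.68 × 10^113 Pa = 2.34 × 10^113 Pa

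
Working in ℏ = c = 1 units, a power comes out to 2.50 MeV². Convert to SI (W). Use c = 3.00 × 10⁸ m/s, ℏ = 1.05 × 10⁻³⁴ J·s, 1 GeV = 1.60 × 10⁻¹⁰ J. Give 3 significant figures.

6.10 × 10⁸ W

Power is [E]/[T] = [E]²/ℏ.
1 GeV² → 1/ℏ × (1 GeV in J)² = 2.44 × 10¹⁴ W.
Convert the energy scale: 2.50 MeV² = 2.50 × 10⁻⁶ GeV².
Result: 2.50 × 10⁻⁶ × 2.44 × 10¹⁴ = 6.10 × 10⁸ W.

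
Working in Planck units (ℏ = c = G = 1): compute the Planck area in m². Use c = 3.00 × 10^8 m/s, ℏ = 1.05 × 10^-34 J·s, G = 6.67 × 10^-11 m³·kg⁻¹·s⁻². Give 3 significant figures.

2.59 × 10^-70 m²

From ℏ = c = G = 1 the area scale is A_P = ℏG/c³.
  = 7.00 × 10^-45 / 2.70 × 10^25
  = 2.59 × 10^-70 m²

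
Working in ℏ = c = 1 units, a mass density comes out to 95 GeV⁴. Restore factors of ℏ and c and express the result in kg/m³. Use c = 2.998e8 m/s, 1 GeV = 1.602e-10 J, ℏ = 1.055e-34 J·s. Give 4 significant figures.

Mass density is [E]/(c²[L]³) = [E]⁴/(ℏ³c⁵).
1 GeV⁴ → 1/(ℏ³c⁵) × (1 GeV in J)⁴ = 2.316e20 kg/m³.
Result: 95 × 2.316e20 = 2.200e22 kg/m³.

2.200e22 kg/m³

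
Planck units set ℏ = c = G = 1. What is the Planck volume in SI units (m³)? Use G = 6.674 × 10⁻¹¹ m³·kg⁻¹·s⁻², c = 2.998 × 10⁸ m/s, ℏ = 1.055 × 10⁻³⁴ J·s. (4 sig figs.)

4.224 × 10⁻¹⁰⁵ m³

From ℏ = c = G = 1 the volume scale is V_P = (ℏG/c³)^(3/2).
  = √(1.784 × 10⁻²⁰⁹)
  = 4.224 × 10⁻¹⁰⁵ m³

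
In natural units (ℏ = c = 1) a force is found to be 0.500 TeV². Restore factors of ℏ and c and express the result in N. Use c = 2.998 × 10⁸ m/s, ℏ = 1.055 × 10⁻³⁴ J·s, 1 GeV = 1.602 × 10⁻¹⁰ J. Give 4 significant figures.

Force is [E]/[L] = [E]²/(ℏc); restore (ℏc)⁻¹.
1 GeV² → 1/(ℏc) × (1 GeV in J)² = 8.114 × 10⁵ N.
Convert the energy scale: 0.500 TeV² = 5.00 × 10⁵ GeV².
Result: 5.00 × 10⁵ × 8.114 × 10⁵ = 4.057 × 10¹¹ N.

4.057 × 10¹¹ N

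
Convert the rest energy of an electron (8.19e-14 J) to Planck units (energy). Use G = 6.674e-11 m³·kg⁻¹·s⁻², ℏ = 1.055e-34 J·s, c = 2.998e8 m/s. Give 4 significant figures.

4.186e-23

Planck energy: E_P = √(ℏc⁵/G) = 1.957e9 J.
8.19e-14 / 1.957e9 = 4.186e-23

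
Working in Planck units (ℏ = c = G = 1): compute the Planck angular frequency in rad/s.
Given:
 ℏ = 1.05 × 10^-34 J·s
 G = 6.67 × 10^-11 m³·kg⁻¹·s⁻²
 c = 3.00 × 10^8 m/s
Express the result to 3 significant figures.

From ℏ = c = G = 1 the angular frequency scale is ω_P = √(c⁵/(ℏG)).
  = √(3.47 × 10^86)
  = 1.86 × 10^43 rad/s

1.86 × 10^43 rad/s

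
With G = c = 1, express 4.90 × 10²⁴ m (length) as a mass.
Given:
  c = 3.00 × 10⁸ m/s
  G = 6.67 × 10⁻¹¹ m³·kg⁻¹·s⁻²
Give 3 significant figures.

Length → mass via c²/G.
4.90 × 10²⁴ m × (c²/G) = 6.61 × 10⁵¹ kg

6.61 × 10⁵¹ kg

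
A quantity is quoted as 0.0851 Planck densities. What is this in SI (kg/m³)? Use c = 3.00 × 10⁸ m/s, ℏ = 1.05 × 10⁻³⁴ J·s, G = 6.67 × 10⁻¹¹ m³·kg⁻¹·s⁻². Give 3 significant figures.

One Planck density: ρ_P = c⁵/(ℏG²) = 5.20 × 10⁹⁶ kg/m³.
0.0851 × 5.20 × 10⁹⁶ kg/m³ = 4.43 × 10⁹⁵ kg/m³

4.43 × 10⁹⁵ kg/m³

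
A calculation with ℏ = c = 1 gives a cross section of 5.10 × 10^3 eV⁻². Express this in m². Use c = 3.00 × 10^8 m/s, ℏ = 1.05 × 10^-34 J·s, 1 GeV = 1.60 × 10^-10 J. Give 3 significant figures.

1.98 × 10^-10 m²

Area is [L]² = [E]⁻²·(ℏc)²; restore (ℏc)².
1 GeV⁻² → (ℏc)² × (1 GeV in J)⁻² = 3.88 × 10^-32 m².
Convert the energy scale: 5.10 × 10^3 eV⁻² = 5.10 × 10^21 GeV⁻².
Result: 5.10 × 10^21 × 3.88 × 10^-32 = 1.98 × 10^-10 m².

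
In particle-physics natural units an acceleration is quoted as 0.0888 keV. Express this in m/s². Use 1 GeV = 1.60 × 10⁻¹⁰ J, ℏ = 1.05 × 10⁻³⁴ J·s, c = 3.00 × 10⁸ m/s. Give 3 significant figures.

4.06 × 10²⁵ m/s²

Acceleration is [L]/[T]² = c·[E]/ℏ.
1 GeV → c/ℏ × (1 GeV in J) = 4.57 × 10³² m/s².
Convert the energy scale: 0.0888 keV = 8.88 × 10⁻⁸ GeV.
Result: 8.88 × 10⁻⁸ × 4.57 × 10³² = 4.06 × 10²⁵ m/s².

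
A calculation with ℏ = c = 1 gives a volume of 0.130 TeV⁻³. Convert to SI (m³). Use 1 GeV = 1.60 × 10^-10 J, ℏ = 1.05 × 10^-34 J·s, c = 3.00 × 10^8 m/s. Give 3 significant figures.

Volume is [L]³ = [E]⁻³·(ℏc)³.
1 GeV⁻³ → (ℏc)³ × (1 GeV in J)⁻³ = 7.63 × 10^-48 m³.
Convert the energy scale: 0.130 TeV⁻³ = 1.30 × 10^-10 GeV⁻³.
Result: 1.30 × 10^-10 × 7.63 × 10^-48 = 9.92 × 10^-58 m³.

9.92 × 10^-58 m³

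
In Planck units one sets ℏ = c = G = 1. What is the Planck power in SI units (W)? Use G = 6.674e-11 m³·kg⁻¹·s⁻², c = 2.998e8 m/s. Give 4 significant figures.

3.629e52 W

P_P = c⁵/G
  = 2.422e42 / 6.674e-11
  = 3.629e52 W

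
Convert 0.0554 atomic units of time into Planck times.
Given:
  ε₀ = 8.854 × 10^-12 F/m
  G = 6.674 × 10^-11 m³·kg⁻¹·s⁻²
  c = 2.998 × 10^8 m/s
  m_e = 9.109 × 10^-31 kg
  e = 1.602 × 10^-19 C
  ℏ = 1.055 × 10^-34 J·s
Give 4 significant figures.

atomic unit of time: τ_au = (4πε₀)²ℏ³/(m_e e⁴) = 2.423 × 10^-17 s
Planck time: t_P = √(ℏG/c⁵) = 5.392 × 10^-44 s
0.0554 × 2.423 × 10^-17 / 5.392 × 10^-44 = 2.489 × 10^25

2.489 × 10^25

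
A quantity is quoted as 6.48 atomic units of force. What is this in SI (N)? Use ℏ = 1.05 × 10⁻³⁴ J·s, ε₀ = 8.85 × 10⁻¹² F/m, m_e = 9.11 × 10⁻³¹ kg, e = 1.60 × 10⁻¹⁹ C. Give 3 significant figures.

One atomic unit of force: F_au = E_h/a₀ = m_e²e⁶/((4πε₀)³ℏ⁴) = 8.33 × 10⁻⁸ N.
6.48 × 8.33 × 10⁻⁸ N = 5.40 × 10⁻⁷ N

5.40 × 10⁻⁷ N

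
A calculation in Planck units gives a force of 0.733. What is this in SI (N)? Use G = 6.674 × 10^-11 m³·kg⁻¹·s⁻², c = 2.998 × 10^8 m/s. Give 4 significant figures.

One Planck force: F_P = c⁴/G = 1.210 × 10^44 N.
0.733 × 1.210 × 10^44 N = 8.872 × 10^43 N

8.872 × 10^43 N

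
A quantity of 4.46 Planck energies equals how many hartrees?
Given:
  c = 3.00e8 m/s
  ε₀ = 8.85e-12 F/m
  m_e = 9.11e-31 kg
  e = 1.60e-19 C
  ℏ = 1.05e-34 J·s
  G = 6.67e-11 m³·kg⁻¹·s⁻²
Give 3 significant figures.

1.99e27

Planck energy: E_P = √(ℏc⁵/G) = 1.96e9 J
hartree: E_h = m_e e⁴/(4πε₀ℏ)² = 4.38e-18 J
4.46 × 1.96e9 / 4.38e-18 = 1.99e27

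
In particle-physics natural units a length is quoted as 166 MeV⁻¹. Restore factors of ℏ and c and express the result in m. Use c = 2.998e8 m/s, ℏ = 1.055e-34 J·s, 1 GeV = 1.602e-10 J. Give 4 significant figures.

3.277e-11 m

A length is [E]⁻¹ in ℏ=c=1; restore one factor of ℏc.
1 GeV⁻¹ → ℏc × (1 GeV in J)⁻¹ = 1.974e-16 m.
Convert the energy scale: 166 MeV⁻¹ = 1.66e5 GeV⁻¹.
Result: 1.66e5 × 1.974e-16 = 3.277e-11 m.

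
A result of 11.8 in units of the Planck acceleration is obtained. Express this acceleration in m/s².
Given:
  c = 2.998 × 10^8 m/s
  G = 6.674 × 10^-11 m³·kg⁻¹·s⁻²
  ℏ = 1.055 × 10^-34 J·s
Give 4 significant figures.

One Planck acceleration: a_P = √(c⁷/(ℏG)) = 5.560 × 10^51 m/s².
11.8 × 5.560 × 10^51 m/s² = 6.561 × 10^52 m/s²

6.561 × 10^52 m/s²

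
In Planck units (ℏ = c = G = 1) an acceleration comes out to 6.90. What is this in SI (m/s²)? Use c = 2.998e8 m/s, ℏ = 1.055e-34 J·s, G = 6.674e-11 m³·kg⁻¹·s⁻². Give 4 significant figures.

3.837e52 m/s²

One Planck acceleration: a_P = √(c⁷/(ℏG)) = 5.560e51 m/s².
6.90 × 5.560e51 m/s² = 3.837e52 m/s²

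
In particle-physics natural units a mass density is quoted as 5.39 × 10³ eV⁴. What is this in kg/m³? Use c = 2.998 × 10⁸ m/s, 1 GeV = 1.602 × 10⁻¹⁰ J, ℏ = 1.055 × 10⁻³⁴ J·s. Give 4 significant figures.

Mass density is [E]/(c²[L]³) = [E]⁴/(ℏ³c⁵).
1 GeV⁴ → 1/(ℏ³c⁵) × (1 GeV in J)⁴ = 2.316 × 10²⁰ kg/m³.
Convert the energy scale: 5.39 × 10³ eV⁴ = 5.39 × 10⁻³³ GeV⁴.
Result: 5.39 × 10⁻³³ × 2.316 × 10²⁰ = 1.248 × 10⁻¹² kg/m³.

1.248 × 10⁻¹² kg/m³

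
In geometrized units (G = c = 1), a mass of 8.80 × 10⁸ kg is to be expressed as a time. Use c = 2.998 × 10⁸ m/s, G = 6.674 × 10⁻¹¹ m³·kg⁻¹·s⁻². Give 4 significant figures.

Mass → time via G/c³.
8.80 × 10⁸ kg × (G/c³) = 2.180 × 10⁻²⁷ s

2.180 × 10⁻²⁷ s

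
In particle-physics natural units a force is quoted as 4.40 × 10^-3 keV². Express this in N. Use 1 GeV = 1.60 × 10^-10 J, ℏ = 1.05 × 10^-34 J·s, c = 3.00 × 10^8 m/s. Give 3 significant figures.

3.58 × 10^-9 N

Force is [E]/[L] = [E]²/(ℏc); restore (ℏc)⁻¹.
1 GeV² → 1/(ℏc) × (1 GeV in J)² = 8.13 × 10^5 N.
Convert the energy scale: 4.40 × 10^-3 keV² = 4.40 × 10^-15 GeV².
Result: 4.40 × 10^-15 × 8.13 × 10^5 = 3.58 × 10^-9 N.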